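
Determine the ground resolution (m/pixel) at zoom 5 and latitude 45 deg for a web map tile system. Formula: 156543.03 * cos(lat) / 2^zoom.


res = 156543.03 * cos(45) / 2^5 = 156543.03 * 0.70710678 / 32 = 3459.14 m/pixel

3459.14 m/pixel


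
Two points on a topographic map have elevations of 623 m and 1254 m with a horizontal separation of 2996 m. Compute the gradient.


gradient = (1254 - 623) / 2996 = 631 / 2996 = 0.2106

0.2106


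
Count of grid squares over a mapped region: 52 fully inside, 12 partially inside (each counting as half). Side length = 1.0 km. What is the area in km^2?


effective squares = 52 + 12 * 0.5 = 58.0
area = 58.0 * 1.0 = 58.0 km^2

58.0 km^2


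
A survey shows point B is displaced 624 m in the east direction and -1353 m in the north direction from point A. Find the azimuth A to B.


az = atan2(624, -1353) = 155.2 deg
adjusted to 0-360: 155.2 degrees

155.2 degrees


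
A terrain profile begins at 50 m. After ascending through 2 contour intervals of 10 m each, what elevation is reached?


elevation = 50 + 2 * 10 = 70 m

70 m


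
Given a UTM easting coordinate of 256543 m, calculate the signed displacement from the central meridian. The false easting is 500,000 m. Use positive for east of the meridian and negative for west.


displacement = 256543 - 500000 = -243457 m

-243457 m


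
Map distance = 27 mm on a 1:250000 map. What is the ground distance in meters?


ground = 27 mm * 250000 / 1000 = 6750.0 m

6750.0 m


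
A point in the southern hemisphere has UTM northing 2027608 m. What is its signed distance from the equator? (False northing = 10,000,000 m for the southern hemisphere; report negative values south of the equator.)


For southern: actual = 2027608 - 10000000 = -7972392 m

-7972392 m


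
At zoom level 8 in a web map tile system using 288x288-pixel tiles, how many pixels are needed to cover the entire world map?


tiles per axis = 2^8 = 256
total tiles = 256^2 = 65536
pixels per axis = 256 * 288 = 73728
total pixels = 73728^2 = 5435817984

5435817984 pixels


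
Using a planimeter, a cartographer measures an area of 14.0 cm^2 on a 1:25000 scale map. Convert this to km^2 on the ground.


ground_area = 14.0 * (25000/100)^2 = 875000.0 m^2 = 0.875 km^2

0.875 km^2


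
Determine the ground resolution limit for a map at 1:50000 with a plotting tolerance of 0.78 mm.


ground = 0.78 mm * 50000 / 1000 = 39.0 m

39.0 m


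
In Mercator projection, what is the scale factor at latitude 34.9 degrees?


SF = 1 / cos(34.9) = 1 / 0.820152 = 1.219

1.219


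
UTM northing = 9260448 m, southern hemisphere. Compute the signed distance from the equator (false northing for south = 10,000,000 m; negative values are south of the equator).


For southern: actual = 9260448 - 10000000 = -739552 m

-739552 m


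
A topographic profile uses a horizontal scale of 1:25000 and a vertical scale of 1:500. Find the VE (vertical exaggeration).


VE = horizontal_scale / vertical_scale = 25000 / 500 = 50.0

50.0x


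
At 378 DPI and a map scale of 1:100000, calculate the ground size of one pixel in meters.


pixel_cm = 2.54 / 378 ≈ 0.00672 cm
ground = pixel_cm * 100000 / 100 = 2.54 * 100000 / (378 * 100) = 254000 / 37800 ≈ 6.72 m

6.72 m


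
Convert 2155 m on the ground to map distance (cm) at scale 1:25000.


map_cm = 2155 * 100 / 25000 = 8.62 cm

8.62 cm


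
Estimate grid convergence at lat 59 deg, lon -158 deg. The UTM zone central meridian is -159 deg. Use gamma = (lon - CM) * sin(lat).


gamma = (-158 - -159) * sin(59) = 1 * 0.857167 = 0.857 degrees

0.857 degrees


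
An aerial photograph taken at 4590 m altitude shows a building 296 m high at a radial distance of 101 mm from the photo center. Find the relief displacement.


d = h * r / H = 296 * 101 / 4590 = 6.51 mm

6.51 mm


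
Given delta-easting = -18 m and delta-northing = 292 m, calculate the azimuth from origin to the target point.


az = atan2(-18, 292) = -3.5 deg
adjusted to 0-360: 356.5 degrees

356.5 degrees


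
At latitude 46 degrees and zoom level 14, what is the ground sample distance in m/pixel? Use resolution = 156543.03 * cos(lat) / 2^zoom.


res = 156543.03 * cos(46) / 2^14 = 156543.03 * 0.69465837 / 16384 = 6.64 m/pixel

6.64 m/pixel


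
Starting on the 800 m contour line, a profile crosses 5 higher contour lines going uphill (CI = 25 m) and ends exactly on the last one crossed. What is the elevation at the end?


elevation = 800 + 5 * 25 = 925 m

925 m


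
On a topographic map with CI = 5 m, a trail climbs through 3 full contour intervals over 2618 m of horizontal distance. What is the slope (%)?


elevation change = 3 * 5 = 15 m
slope = 15 / 2618 * 100 = 0.6%

0.6%


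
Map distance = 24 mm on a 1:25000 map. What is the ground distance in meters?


ground = 24 mm * 25000 / 1000 = 600.0 m

600.0 m


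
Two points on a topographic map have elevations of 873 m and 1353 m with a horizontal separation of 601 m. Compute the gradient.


gradient = (1353 - 873) / 601 = 480 / 601 = 0.7987

0.7987


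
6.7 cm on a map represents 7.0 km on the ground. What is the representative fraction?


ground = 7.0 km = 700000 cm; RF denominator = ground / map = 700000 / 6.7 ≈ 104478; RF = 1:104478

1:104478


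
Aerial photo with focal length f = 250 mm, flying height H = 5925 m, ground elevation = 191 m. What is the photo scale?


scale = f / (H - h) = 250 mm / 5734 m = 250 / 5734000 = 1:22936

1:22936


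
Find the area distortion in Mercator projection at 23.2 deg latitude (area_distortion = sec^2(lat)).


area_distortion = 1/cos^2(23.2) = 1.184

1.184


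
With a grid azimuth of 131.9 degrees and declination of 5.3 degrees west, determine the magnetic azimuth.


magnetic azimuth = grid azimuth - declination (east +ve)
mag_az = 131.9 - -5.3 = 137.2 degrees

137.2 degrees


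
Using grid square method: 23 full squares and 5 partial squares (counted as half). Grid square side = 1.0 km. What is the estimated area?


effective squares = 23 + 5 * 0.5 = 25.5
area = 25.5 * 1.0 = 25.5 km^2

25.5 km^2


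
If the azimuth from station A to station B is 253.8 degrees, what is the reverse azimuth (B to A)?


back azimuth = (253.8 + 180) mod 360 = 73.8 degrees

73.8 degrees


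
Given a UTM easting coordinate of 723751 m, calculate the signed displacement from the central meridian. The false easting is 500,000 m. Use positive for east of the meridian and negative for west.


displacement = 723751 - 500000 = 223751 m

223751 m


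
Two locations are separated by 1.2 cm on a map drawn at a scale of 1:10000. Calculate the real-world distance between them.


ground = 1.2 cm * 10000 / 100 = 120.0 m

120.0 m


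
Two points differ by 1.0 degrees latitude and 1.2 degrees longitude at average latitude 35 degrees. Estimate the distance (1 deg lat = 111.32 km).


dlat_km = 1.0 * 111.32 = 111.32
dlon_km = 1.2 * 111.32 * cos(35) ≈ 109.426
dist = sqrt(111.32^2 + 109.426^2) ≈ 156.1 km

156.1 km


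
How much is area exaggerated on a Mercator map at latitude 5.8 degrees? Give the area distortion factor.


area_distortion = 1/cos^2(5.8) = 1.01

1.01


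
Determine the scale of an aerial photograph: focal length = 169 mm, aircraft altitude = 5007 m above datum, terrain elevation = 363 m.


scale = f / (H - h) = 169 mm / 4644 m = 169 / 4644000 = 1:27479

1:27479


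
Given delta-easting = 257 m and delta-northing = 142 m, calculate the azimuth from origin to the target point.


az = atan2(257, 142) = 61.1 deg
adjusted to 0-360: 61.1 degrees

61.1 degrees


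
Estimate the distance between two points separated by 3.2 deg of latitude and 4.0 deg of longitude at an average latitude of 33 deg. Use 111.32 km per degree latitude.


dlat_km = 3.2 * 111.32 = 356.224
dlon_km = 4.0 * 111.32 * cos(33) ≈ 373.443
dist = sqrt(356.224^2 + 373.443^2) ≈ 516.1 km

516.1 km


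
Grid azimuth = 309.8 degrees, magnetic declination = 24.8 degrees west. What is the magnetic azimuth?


magnetic azimuth = grid azimuth - declination (east +ve)
mag_az = 309.8 - -24.8 = 334.6 degrees

334.6 degrees


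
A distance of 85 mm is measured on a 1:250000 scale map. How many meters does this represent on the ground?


ground = 85 mm * 250000 / 1000 = 21250.0 m

21250.0 m


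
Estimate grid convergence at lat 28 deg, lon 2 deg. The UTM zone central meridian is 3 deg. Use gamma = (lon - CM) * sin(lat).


gamma = (2 - 3) * sin(28) = -1 * 0.469472 = -0.469 degrees

-0.469 degrees


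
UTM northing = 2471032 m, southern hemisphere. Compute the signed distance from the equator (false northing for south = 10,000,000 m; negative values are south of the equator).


For southern: actual = 2471032 - 10000000 = -7528968 m

-7528968 m


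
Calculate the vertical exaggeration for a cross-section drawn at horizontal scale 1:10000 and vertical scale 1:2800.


VE = horizontal_scale / vertical_scale = 10000 / 2800 ≈ 3.6

3.6x


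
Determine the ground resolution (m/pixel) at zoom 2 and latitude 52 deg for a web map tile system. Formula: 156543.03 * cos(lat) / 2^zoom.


res = 156543.03 * cos(52) / 2^2 = 156543.03 * 0.61566148 / 4 = 24094.38 m/pixel

24094.38 m/pixel


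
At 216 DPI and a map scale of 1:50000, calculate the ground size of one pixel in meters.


pixel_cm = 2.54 / 216 ≈ 0.011759 cm
ground = pixel_cm * 50000 / 100 = 2.54 * 50000 / (216 * 100) = 127000 / 21600 ≈ 5.88 m

5.88 m


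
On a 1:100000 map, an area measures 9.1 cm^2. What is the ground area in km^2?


ground_area = 9.1 * (100000/100)^2 = 9100000.0 m^2 = 9.1 km^2

9.1 km^2


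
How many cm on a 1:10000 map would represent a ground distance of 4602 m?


map_cm = 4602 * 100 / 10000 = 46.02 cm

46.02 cm


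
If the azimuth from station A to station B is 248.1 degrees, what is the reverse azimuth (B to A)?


back azimuth = (248.1 + 180) mod 360 = 68.1 degrees

68.1 degrees


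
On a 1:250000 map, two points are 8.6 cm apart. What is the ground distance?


ground = 8.6 cm * 250000 / 100 = 21500.0 m = 21.5 km

21.5 km


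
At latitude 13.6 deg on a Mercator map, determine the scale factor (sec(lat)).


SF = 1 / cos(13.6) = 1 / 0.971961 = 1.029

1.029


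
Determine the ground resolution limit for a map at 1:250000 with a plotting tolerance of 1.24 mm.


ground = 1.24 mm * 250000 / 1000 = 310.0 m

310.0 m


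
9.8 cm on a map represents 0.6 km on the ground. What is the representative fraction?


ground = 0.6 km = 60000 cm; RF denominator = ground / map = 60000 / 9.8 ≈ 6122; RF = 1:6122

1:6122


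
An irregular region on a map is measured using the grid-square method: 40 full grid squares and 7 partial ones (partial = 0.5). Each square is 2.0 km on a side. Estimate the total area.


effective squares = 40 + 7 * 0.5 = 43.5
area = 43.5 * 4.0 = 174.0 km^2

174.0 km^2


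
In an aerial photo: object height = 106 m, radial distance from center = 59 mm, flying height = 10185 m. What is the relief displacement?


d = h * r / H = 106 * 59 / 10185 = 0.61 mm

0.61 mm


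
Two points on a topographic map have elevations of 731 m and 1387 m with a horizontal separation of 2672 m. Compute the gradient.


gradient = (1387 - 731) / 2672 = 656 / 2672 = 0.2455

0.2455


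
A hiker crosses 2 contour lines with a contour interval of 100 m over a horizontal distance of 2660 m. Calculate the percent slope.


elevation change = 2 * 100 = 200 m
slope = 200 / 2660 * 100 = 7.5%

7.5%


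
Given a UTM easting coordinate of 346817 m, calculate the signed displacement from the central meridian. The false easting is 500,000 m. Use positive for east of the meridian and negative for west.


displacement = 346817 - 500000 = -153183 m

-153183 m


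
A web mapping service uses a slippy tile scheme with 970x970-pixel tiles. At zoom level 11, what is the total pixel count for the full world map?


tiles per axis = 2^11 = 2048
total tiles = 2048^2 = 4194304
pixels per axis = 2048 * 970 = 1986560
total pixels = 1986560^2 = 3946420633600

3946420633600 pixels


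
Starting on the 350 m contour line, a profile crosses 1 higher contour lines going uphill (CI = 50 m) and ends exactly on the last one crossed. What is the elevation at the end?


elevation = 350 + 1 * 50 = 400 m

400 m


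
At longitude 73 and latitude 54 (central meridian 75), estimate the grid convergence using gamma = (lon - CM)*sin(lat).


gamma = (73 - 75) * sin(54) = -2 * 0.809017 = -1.618 degrees

-1.618 degrees


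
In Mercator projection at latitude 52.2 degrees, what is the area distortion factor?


area_distortion = 1/cos^2(52.2) = 2.662

2.662


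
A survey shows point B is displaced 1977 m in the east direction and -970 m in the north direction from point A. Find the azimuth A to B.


az = atan2(1977, -970) = 116.1 deg
adjusted to 0-360: 116.1 degrees

116.1 degrees


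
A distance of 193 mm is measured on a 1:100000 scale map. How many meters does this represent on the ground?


ground = 193 mm * 100000 / 1000 = 19300.0 m

19300.0 m


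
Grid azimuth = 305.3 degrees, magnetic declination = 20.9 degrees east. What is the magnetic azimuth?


magnetic azimuth = grid azimuth - declination (east +ve)
mag_az = 305.3 - 20.9 = 284.4 degrees

284.4 degrees


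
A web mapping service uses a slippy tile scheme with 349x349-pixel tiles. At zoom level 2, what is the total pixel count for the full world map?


tiles per axis = 2^2 = 4
total tiles = 4^2 = 16
pixels per axis = 4 * 349 = 1396
total pixels = 1396^2 = 1948816

1948816 pixels


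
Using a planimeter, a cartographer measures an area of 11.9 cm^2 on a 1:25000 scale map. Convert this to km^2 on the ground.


ground_area = 11.9 * (25000/100)^2 = 743750.0 m^2 = 0.74375 km^2 ≈ 0.744 km^2

0.744 km^2


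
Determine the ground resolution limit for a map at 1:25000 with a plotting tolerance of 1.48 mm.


ground = 1.48 mm * 25000 / 1000 = 37.0 m

37.0 m


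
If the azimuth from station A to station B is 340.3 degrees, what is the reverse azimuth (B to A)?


back azimuth = (340.3 + 180) mod 360 = 160.3 degrees

160.3 degrees


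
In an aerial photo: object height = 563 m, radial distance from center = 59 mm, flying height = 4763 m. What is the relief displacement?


d = h * r / H = 563 * 59 / 4763 = 6.97 mm

6.97 mm


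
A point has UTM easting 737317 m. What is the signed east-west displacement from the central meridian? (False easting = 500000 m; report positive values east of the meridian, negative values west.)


displacement = 737317 - 500000 = 237317 m

237317 m


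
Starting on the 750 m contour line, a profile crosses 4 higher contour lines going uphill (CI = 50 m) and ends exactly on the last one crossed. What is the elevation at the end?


elevation = 750 + 4 * 50 = 950 m

950 m


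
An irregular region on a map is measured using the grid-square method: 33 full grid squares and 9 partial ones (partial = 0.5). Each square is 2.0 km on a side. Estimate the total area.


effective squares = 33 + 9 * 0.5 = 37.5
area = 37.5 * 4.0 = 150.0 km^2

150.0 km^2


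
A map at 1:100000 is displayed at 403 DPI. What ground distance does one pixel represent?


pixel_cm = 2.54 / 403 ≈ 0.006303 cm
ground = pixel_cm * 100000 / 100 = 2.54 * 100000 / (403 * 100) = 254000 / 40300 ≈ 6.3 m

6.3 m


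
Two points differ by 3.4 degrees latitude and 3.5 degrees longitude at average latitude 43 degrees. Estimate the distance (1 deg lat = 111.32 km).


dlat_km = 3.4 * 111.32 = 378.488
dlon_km = 3.5 * 111.32 * cos(43) ≈ 284.95
dist = sqrt(378.488^2 + 284.95^2) ≈ 473.8 km

473.8 km


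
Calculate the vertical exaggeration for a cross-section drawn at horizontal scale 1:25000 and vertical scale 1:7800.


VE = horizontal_scale / vertical_scale = 25000 / 7800 ≈ 3.2

3.2x


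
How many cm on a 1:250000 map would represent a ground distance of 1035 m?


map_cm = 1035 * 100 / 250000 = 0.414 cm ≈ 0.41 cm

0.41 cm


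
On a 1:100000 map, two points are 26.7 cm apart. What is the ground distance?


ground = 26.7 cm * 100000 / 100 = 26700.0 m = 26.7 km

26.7 km


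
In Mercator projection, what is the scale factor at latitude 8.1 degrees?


SF = 1 / cos(8.1) = 1 / 0.990024 = 1.01

1.01


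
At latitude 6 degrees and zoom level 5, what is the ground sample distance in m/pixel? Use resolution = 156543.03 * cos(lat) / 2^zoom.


res = 156543.03 * cos(6) / 2^5 = 156543.03 * 0.9945219 / 32 = 4865.17 m/pixel

4865.17 m/pixel


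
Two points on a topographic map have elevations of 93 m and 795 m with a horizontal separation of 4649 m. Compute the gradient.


gradient = (795 - 93) / 4649 = 702 / 4649 = 0.151

0.151


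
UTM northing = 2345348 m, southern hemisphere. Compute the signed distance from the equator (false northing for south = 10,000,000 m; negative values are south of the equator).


For southern: actual = 2345348 - 10000000 = -7654652 m

-7654652 m


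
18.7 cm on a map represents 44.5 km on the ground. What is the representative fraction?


ground = 44.5 km = 4450000 cm; RF denominator = ground / map = 4450000 / 18.7 ≈ 237968; RF = 1:237968

1:237968


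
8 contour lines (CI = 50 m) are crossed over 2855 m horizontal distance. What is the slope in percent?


elevation change = 8 * 50 = 400 m
slope = 400 / 2855 * 100 = 14.0%

14.0%


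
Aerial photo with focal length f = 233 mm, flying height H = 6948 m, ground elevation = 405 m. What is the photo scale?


scale = f / (H - h) = 233 mm / 6543 m = 233 / 6543000 = 1:28082

1:28082


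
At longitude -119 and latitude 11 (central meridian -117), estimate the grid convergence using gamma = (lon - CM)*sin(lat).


gamma = (-119 - -117) * sin(11) = -2 * 0.190809 = -0.382 degrees

-0.382 degrees


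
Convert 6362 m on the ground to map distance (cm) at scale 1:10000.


map_cm = 6362 * 100 / 10000 = 63.62 cm

63.62 cm


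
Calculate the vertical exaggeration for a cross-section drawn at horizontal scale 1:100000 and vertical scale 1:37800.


VE = horizontal_scale / vertical_scale = 100000 / 37800 ≈ 2.6

2.6x


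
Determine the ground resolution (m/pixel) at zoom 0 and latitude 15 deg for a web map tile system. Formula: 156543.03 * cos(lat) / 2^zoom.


res = 156543.03 * cos(15) / 2^0 = 156543.03 * 0.96592583 / 1 = 151208.96 m/pixel

151208.96 m/pixel


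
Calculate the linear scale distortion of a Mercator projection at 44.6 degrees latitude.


SF = 1 / cos(44.6) = 1 / 0.712026 = 1.404

1.404


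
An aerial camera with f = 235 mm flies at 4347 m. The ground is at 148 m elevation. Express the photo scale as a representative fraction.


scale = f / (H - h) = 235 mm / 4199 m = 235 / 4199000 = 1:17868

1:17868


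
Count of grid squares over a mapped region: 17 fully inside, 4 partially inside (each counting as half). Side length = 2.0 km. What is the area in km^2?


effective squares = 17 + 4 * 0.5 = 19.0
area = 19.0 * 4.0 = 76.0 km^2

76.0 km^2


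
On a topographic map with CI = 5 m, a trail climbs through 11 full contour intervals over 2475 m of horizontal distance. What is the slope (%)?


elevation change = 11 * 5 = 55 m
slope = 55 / 2475 * 100 = 2.2%

2.2%


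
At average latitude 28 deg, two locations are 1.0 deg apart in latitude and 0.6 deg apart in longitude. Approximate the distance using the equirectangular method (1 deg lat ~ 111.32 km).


dlat_km = 1.0 * 111.32 = 111.32
dlon_km = 0.6 * 111.32 * cos(28) ≈ 58.974
dist = sqrt(111.32^2 + 58.974^2) ≈ 126.0 km

126.0 km


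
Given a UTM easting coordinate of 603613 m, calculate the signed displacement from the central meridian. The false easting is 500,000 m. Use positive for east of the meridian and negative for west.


displacement = 603613 - 500000 = 103613 m

103613 m


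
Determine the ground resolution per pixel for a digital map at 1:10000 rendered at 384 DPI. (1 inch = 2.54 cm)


pixel_cm = 2.54 / 384 ≈ 0.006615 cm
ground = pixel_cm * 10000 / 100 = 2.54 * 10000 / (384 * 100) = 25400 / 38400 ≈ 0.66 m

0.66 m


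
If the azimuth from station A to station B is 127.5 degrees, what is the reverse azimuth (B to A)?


back azimuth = (127.5 + 180) mod 360 = 307.5 degrees

307.5 degrees


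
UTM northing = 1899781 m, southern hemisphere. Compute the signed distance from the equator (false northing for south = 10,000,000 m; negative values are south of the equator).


For southern: actual = 1899781 - 10000000 = -8100219 m

-8100219 m


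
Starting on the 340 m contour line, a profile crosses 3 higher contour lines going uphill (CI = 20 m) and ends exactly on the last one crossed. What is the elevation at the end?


elevation = 340 + 3 * 20 = 400 m

400 m


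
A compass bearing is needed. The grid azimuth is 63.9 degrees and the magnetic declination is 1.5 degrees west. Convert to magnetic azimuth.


magnetic azimuth = grid azimuth - declination (east +ve)
mag_az = 63.9 - -1.5 = 65.4 degrees

65.4 degrees


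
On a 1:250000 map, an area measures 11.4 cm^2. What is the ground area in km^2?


ground_area = 11.4 * (250000/100)^2 = 71250000.0 m^2 = 71.25 km^2

71.25 km^2


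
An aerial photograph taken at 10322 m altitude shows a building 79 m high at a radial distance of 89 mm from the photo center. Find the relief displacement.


d = h * r / H = 79 * 89 / 10322 = 0.68 mm

0.68 mm


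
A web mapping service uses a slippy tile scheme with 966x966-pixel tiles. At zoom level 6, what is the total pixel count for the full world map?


tiles per axis = 2^6 = 64
total tiles = 64^2 = 4096
pixels per axis = 64 * 966 = 61824
total pixels = 61824^2 = 3822206976

3822206976 pixels


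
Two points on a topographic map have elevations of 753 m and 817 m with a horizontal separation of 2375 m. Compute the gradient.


gradient = (817 - 753) / 2375 = 64 / 2375 = 0.0269

0.0269


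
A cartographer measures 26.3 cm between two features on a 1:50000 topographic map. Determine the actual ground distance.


ground = 26.3 cm * 50000 / 100 = 13150.0 m = 13.15 km

13.15 km


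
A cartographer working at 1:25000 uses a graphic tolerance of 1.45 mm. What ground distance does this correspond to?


ground = 1.45 mm * 25000 / 1000 = 36.25 m

36.25 m


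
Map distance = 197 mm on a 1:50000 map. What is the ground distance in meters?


ground = 197 mm * 50000 / 1000 = 9850.0 m

9850.0 m


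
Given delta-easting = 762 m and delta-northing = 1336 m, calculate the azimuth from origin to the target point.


az = atan2(762, 1336) = 29.7 deg
adjusted to 0-360: 29.7 degrees

29.7 degrees


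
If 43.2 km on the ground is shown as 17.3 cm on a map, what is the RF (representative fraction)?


ground = 43.2 km = 4320000 cm; RF denominator = ground / map = 4320000 / 17.3 ≈ 249711; RF = 1:249711

1:249711


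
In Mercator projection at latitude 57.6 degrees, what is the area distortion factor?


area_distortion = 1/cos^2(57.6) = 3.483

3.483


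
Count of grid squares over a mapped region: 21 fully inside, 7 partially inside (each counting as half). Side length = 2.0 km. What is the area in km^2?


effective squares = 21 + 7 * 0.5 = 24.5
area = 24.5 * 4.0 = 98.0 km^2

98.0 km^2


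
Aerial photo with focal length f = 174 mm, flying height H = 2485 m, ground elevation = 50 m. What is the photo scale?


scale = f / (H - h) = 174 mm / 2435 m = 174 / 2435000 = 1:13994

1:13994


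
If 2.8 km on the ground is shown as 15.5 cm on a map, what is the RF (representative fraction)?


ground = 2.8 km = 280000 cm; RF denominator = ground / map = 280000 / 15.5 ≈ 18065; RF = 1:18065

1:18065


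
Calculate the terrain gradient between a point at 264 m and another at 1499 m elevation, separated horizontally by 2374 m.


gradient = (1499 - 264) / 2374 = 1235 / 2374 = 0.5202

0.5202


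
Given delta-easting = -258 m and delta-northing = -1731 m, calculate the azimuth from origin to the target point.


az = atan2(-258, -1731) = -171.5 deg
adjusted to 0-360: 188.5 degrees

188.5 degrees


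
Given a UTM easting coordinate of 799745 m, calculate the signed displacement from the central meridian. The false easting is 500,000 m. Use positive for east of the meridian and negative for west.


displacement = 799745 - 500000 = 299745 m

299745 m


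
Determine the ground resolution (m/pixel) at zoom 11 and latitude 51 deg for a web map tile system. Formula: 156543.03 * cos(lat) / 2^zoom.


res = 156543.03 * cos(51) / 2^11 = 156543.03 * 0.62932039 / 2048 = 48.1 m/pixel

48.1 m/pixel


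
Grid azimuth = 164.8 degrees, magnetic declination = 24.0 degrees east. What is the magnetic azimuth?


magnetic azimuth = grid azimuth - declination (east +ve)
mag_az = 164.8 - 24.0 = 140.8 degrees

140.8 degrees


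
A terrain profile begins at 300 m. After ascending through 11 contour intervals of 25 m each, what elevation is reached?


elevation = 300 + 11 * 25 = 575 m

575 m


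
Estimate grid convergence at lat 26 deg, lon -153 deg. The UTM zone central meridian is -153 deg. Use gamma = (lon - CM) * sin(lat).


gamma = (-153 - -153) * sin(26) = 0 * 0.438371 = 0.0 degrees

0.0 degrees


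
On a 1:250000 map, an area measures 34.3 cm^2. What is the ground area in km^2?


ground_area = 34.3 * (250000/100)^2 = 214375000.0 m^2 = 214.375 km^2

214.375 km^2


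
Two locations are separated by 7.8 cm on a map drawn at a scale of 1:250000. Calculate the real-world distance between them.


ground = 7.8 cm * 250000 / 100 = 19500.0 m = 19.5 km

19.5 km


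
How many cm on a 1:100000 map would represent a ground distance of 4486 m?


map_cm = 4486 * 100 / 100000 = 4.486 cm ≈ 4.49 cm

4.49 cm


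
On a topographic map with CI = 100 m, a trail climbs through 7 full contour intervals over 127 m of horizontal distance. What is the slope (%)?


elevation change = 7 * 100 = 700 m
slope = 700 / 127 * 100 = 551.2%

551.2%


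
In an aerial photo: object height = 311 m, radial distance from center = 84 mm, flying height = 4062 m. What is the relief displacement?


d = h * r / H = 311 * 84 / 4062 = 6.43 mm

6.43 mm


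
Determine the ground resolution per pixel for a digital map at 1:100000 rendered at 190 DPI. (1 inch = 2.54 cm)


pixel_cm = 2.54 / 190 ≈ 0.013368 cm
ground = pixel_cm * 100000 / 100 = 2.54 * 100000 / (190 * 100) = 254000 / 19000 ≈ 13.37 m

13.37 m


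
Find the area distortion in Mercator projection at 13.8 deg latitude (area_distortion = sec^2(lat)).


area_distortion = 1/cos^2(13.8) = 1.06

1.06


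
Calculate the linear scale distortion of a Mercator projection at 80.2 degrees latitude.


SF = 1 / cos(80.2) = 1 / 0.170209 = 5.875

5.875


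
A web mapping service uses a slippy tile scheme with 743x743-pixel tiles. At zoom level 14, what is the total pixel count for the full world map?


tiles per axis = 2^14 = 16384
total tiles = 16384^2 = 268435456
pixels per axis = 16384 * 743 = 12173312
total pixels = 12173312^2 = 148189525049344

148189525049344 pixels


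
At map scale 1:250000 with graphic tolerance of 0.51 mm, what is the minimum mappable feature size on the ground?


ground = 0.51 mm * 250000 / 1000 = 127.5 m

127.5 m


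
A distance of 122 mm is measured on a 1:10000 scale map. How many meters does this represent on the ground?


ground = 122 mm * 10000 / 1000 = 1220.0 m

1220.0 m


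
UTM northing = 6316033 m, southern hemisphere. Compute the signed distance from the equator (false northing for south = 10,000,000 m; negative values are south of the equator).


For southern: actual = 6316033 - 10000000 = -3683967 m

-3683967 m


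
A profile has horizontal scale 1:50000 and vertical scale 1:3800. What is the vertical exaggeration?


VE = horizontal_scale / vertical_scale = 50000 / 3800 ≈ 13.2

13.2x


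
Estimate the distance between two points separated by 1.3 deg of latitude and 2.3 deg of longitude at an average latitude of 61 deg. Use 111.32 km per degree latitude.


dlat_km = 1.3 * 111.32 = 144.716
dlon_km = 2.3 * 111.32 * cos(61) ≈ 124.129
dist = sqrt(144.716^2 + 124.129^2) ≈ 190.7 km

190.7 km


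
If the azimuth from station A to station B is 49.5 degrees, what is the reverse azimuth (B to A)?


back azimuth = (49.5 + 180) mod 360 = 229.5 degrees

229.5 degrees


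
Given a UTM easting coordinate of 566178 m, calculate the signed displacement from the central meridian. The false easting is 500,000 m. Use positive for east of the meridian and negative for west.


displacement = 566178 - 500000 = 66178 m

66178 m


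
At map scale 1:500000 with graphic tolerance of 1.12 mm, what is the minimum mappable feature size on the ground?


ground = 1.12 mm * 500000 / 1000 = 560.0 m

560.0 m


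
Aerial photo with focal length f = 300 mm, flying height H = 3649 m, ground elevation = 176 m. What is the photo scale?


scale = f / (H - h) = 300 mm / 3473 m = 300 / 3473000 = 1:11577

1:11577


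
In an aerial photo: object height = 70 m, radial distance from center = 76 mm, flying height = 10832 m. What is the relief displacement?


d = h * r / H = 70 * 76 / 10832 = 0.49 mm

0.49 mm


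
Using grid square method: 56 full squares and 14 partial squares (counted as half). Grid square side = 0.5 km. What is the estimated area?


effective squares = 56 + 14 * 0.5 = 63.0
area = 63.0 * 0.25 = 15.75 km^2

15.75 km^2


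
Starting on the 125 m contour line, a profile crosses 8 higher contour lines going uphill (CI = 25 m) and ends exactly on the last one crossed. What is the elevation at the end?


elevation = 125 + 8 * 25 = 325 m

325 m


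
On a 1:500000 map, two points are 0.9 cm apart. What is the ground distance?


ground = 0.9 cm * 500000 / 100 = 4500.0 m = 4.5 km

4.5 km


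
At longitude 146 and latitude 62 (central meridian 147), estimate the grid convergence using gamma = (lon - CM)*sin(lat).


gamma = (146 - 147) * sin(62) = -1 * 0.882948 = -0.883 degrees

-0.883 degrees


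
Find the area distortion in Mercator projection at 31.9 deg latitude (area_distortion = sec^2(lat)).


area_distortion = 1/cos^2(31.9) = 1.387

1.387


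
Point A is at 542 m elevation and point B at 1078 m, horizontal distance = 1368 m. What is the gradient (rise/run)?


gradient = (1078 - 542) / 1368 = 536 / 1368 = 0.3918

0.3918


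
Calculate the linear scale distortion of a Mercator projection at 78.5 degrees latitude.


SF = 1 / cos(78.5) = 1 / 0.199368 = 5.016

5.016


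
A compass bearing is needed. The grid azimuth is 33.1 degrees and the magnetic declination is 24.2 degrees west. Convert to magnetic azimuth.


magnetic azimuth = grid azimuth - declination (east +ve)
mag_az = 33.1 - -24.2 = 57.3 degrees

57.3 degrees


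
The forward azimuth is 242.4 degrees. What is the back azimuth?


back azimuth = (242.4 + 180) mod 360 = 62.4 degrees

62.4 degrees


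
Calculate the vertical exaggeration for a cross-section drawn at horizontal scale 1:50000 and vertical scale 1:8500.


VE = horizontal_scale / vertical_scale = 50000 / 8500 ≈ 5.9

5.9x


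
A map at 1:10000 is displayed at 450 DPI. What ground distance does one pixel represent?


pixel_cm = 2.54 / 450 ≈ 0.005644 cm
ground = pixel_cm * 10000 / 100 = 2.54 * 10000 / (450 * 100) = 25400 / 45000 ≈ 0.56 m

0.56 m


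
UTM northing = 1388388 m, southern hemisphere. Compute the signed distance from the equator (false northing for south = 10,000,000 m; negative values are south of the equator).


For southern: actual = 1388388 - 10000000 = -8611612 m

-8611612 m


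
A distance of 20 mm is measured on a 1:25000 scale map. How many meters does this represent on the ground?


ground = 20 mm * 25000 / 1000 = 500.0 m

500.0 m


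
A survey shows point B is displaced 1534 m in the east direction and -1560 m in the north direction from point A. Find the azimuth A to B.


az = atan2(1534, -1560) = 135.5 deg
adjusted to 0-360: 135.5 degrees

135.5 degrees


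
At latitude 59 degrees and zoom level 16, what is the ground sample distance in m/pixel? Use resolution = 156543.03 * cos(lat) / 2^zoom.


res = 156543.03 * cos(59) / 2^16 = 156543.03 * 0.51503807 / 65536 = 1.23 m/pixel

1.23 m/pixel


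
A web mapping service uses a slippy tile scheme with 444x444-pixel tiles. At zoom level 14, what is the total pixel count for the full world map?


tiles per axis = 2^14 = 16384
total tiles = 16384^2 = 268435456
pixels per axis = 16384 * 444 = 7274496
total pixels = 7274496^2 = 52918292054016

52918292054016 pixels


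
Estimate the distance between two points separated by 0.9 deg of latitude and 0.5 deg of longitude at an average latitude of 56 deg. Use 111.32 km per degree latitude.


dlat_km = 0.9 * 111.32 = 100.188
dlon_km = 0.5 * 111.32 * cos(56) ≈ 31.125
dist = sqrt(100.188^2 + 31.125^2) ≈ 104.9 km

104.9 km


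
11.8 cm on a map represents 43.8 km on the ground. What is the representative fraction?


ground = 43.8 km = 4380000 cm; RF denominator = ground / map = 4380000 / 11.8 ≈ 371186; RF = 1:371186

1:371186


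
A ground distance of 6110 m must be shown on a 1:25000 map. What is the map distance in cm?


map_cm = 6110 * 100 / 25000 = 24.44 cm

24.44 cm


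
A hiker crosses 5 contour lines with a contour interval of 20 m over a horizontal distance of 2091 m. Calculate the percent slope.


elevation change = 5 * 20 = 100 m
slope = 100 / 2091 * 100 = 4.8%

4.8%


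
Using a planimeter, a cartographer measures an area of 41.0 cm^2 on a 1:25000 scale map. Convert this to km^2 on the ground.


ground_area = 41.0 * (25000/100)^2 = 2562500.0 m^2 = 2.5625 km^2 ≈ 2.563 km^2

2.563 km^2


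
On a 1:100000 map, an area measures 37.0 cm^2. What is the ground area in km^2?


ground_area = 37.0 * (100000/100)^2 = 37000000.0 m^2 = 37.0 km^2

37.0 km^2


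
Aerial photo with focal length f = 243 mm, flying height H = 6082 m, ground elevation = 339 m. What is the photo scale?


scale = f / (H - h) = 243 mm / 5743 m = 243 / 5743000 = 1:23634

1:23634


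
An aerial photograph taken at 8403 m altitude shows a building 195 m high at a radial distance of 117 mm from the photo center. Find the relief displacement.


d = h * r / H = 195 * 117 / 8403 = 2.72 mm

2.72 mm


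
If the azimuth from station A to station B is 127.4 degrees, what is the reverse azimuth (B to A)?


back azimuth = (127.4 + 180) mod 360 = 307.4 degrees

307.4 degrees


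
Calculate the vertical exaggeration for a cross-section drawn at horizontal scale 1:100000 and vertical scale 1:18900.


VE = horizontal_scale / vertical_scale = 100000 / 18900 ≈ 5.3

5.3x


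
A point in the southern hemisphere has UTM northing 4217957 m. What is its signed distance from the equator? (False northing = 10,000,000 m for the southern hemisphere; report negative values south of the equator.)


For southern: actual = 4217957 - 10000000 = -5782043 m

-5782043 m


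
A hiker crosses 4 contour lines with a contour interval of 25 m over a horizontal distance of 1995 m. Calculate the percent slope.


elevation change = 4 * 25 = 100 m
slope = 100 / 1995 * 100 = 5.0%

5.0%


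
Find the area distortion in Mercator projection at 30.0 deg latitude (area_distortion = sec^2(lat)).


area_distortion = 1/cos^2(30.0) = 1.333

1.333


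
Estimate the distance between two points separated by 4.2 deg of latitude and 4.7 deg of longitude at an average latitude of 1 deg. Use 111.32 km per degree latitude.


dlat_km = 4.2 * 111.32 = 467.544
dlon_km = 4.7 * 111.32 * cos(1) ≈ 523.124
dist = sqrt(467.544^2 + 523.124^2) ≈ 701.6 km

701.6 km


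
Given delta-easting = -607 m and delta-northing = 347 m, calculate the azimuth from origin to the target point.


az = atan2(-607, 347) = -60.2 deg
adjusted to 0-360: 299.8 degrees

299.8 degrees


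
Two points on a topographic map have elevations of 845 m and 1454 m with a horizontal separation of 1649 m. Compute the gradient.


gradient = (1454 - 845) / 1649 = 609 / 1649 = 0.3693

0.3693


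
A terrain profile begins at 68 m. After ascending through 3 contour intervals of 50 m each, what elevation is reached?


elevation = 68 + 3 * 50 = 218 m

218 m


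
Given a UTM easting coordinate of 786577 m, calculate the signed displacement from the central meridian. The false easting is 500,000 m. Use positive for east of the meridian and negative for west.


displacement = 786577 - 500000 = 286577 m

286577 m


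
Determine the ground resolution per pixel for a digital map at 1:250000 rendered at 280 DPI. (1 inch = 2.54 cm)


pixel_cm = 2.54 / 280 ≈ 0.009071 cm
ground = pixel_cm * 250000 / 100 = 2.54 * 250000 / (280 * 100) = 635000 / 28000 ≈ 22.68 m

22.68 m


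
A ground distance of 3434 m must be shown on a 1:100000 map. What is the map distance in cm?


map_cm = 3434 * 100 / 100000 = 3.434 cm ≈ 3.43 cm

3.43 cm


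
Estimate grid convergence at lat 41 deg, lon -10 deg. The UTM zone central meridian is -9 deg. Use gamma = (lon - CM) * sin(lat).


gamma = (-10 - -9) * sin(41) = -1 * 0.656059 = -0.656 degrees

-0.656 degrees


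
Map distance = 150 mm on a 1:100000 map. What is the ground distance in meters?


ground = 150 mm * 100000 / 1000 = 15000.0 m

15000.0 m


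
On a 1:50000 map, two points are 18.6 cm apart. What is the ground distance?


ground = 18.6 cm * 50000 / 100 = 9300.0 m = 9.3 km

9.3 km


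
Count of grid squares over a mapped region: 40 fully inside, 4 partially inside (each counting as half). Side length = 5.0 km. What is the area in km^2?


effective squares = 40 + 4 * 0.5 = 42.0
area = 42.0 * 25.0 = 1050.0 km^2

1050.0 km^2


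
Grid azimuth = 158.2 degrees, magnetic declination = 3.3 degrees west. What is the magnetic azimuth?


magnetic azimuth = grid azimuth - declination (east +ve)
mag_az = 158.2 - -3.3 = 161.5 degrees

161.5 degrees


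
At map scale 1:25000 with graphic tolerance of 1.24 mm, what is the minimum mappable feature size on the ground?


ground = 1.24 mm * 25000 / 1000 = 31.0 m

31.0 m


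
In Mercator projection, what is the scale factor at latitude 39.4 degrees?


SF = 1 / cos(39.4) = 1 / 0.772734 = 1.294

1.294


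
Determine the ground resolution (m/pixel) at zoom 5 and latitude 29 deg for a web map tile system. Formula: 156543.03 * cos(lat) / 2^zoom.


res = 156543.03 * cos(29) / 2^5 = 156543.03 * 0.87461971 / 32 = 4278.61 m/pixel

4278.61 m/pixel


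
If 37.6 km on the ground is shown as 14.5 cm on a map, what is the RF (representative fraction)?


ground = 37.6 km = 3760000 cm; RF denominator = ground / map = 3760000 / 14.5 ≈ 259310; RF = 1:259310

1:259310


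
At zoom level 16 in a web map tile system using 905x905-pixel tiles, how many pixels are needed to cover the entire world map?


tiles per axis = 2^16 = 65536
total tiles = 65536^2 = 4294967296
pixels per axis = 65536 * 905 = 59310080
total pixels = 59310080^2 = 3517685589606400

3517685589606400 pixels


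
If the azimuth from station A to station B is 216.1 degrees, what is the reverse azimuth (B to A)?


back azimuth = (216.1 + 180) mod 360 = 36.1 degrees

36.1 degrees


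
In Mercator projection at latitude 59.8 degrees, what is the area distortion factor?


area_distortion = 1/cos^2(59.8) = 3.952

3.952


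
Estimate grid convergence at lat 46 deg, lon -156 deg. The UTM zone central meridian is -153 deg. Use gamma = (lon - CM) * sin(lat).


gamma = (-156 - -153) * sin(46) = -3 * 0.71934 = -2.158 degrees

-2.158 degrees
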